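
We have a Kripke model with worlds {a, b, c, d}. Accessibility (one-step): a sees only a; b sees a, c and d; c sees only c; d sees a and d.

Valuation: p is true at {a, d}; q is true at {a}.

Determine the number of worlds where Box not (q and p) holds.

a: successors {a}; not (q and p) there: a:F. ✗
b: successors {a, c, d}; not (q and p) there: a:F, c:T, d:T. ✗
c: successors {c}; not (q and p) there: c:T. ✓
d: successors {a, d}; not (q and p) there: a:F, d:T. ✗
Satisfying worlds: {c}.

1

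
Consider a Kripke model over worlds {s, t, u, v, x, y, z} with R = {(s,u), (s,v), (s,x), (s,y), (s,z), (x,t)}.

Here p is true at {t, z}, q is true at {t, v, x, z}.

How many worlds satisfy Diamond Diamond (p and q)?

1

s: successors {u, v, x, y, z}; Diamond (p and q) there: u:F, v:F, x:T, y:F, z:F. ✓
t: no successors, so Diamond Diamond (p and q) fails. ✗
u: no successors, so Diamond Diamond (p and q) fails. ✗
v: no successors, so Diamond Diamond (p and q) fails. ✗
x: successors {t}; Diamond (p and q) there: t:F. ✗
y: no successors, so Diamond Diamond (p and q) fails. ✗
z: no successors, so Diamond Diamond (p and q) fails. ✗
Satisfying worlds: {s}.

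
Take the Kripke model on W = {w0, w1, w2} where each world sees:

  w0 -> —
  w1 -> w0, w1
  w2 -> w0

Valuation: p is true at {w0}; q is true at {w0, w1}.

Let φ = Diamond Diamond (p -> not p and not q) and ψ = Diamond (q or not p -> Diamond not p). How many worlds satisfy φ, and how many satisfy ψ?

1 and 1

For Diamond Diamond (p -> not p and not q):
w0: no successors, so Diamond Diamond (p -> not p and not q) fails. ✗
w1: successors {w0, w1}; Diamond (p -> not p and not q) there: w0:F, w1:T. ✓
w2: successors {w0}; Diamond (p -> not p and not q) there: w0:F. ✗
— 1 world.
For Diamond (q or not p -> Diamond not p):
w0: no successors, so Diamond (q or not p -> Diamond not p) fails. ✗
w1: successors {w0, w1}; q or not p -> Diamond not p there: w0:F, w1:T. ✓
w2: successors {w0}; q or not p -> Diamond not p there: w0:F. ✗
— 1 world.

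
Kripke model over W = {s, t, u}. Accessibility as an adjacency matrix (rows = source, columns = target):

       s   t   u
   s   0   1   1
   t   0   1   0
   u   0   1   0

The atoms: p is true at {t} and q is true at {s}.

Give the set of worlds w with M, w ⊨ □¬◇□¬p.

{s, t, u}

s: successors {t, u}; ¬◇□¬p there: t:T, u:T. ✓
t: successors {t}; ¬◇□¬p there: t:T. ✓
u: successors {t}; ¬◇□¬p there: t:T. ✓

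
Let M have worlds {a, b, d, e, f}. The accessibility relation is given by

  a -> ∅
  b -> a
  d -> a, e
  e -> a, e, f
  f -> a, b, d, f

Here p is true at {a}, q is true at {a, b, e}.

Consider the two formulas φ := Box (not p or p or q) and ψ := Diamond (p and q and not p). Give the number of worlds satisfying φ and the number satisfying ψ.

5 and 0

For Box (not p or p or q):
a: no successors, so Box (not p or p or q) holds vacuously. ✓
b: successors {a}; not p or p or q there: a:T. ✓
d: successors {a, e}; not p or p or q there: a:T, e:T. ✓
e: successors {a, e, f}; not p or p or q there: a:T, e:T, f:T. ✓
f: successors {a, b, d, f}; not p or p or q there: a:T, b:T, d:T, f:T. ✓
— 5 worlds.
For Diamond (p and q and not p):
a: no successors, so Diamond (p and q and not p) fails. ✗
b: successors {a}; p and q and not p there: a:F. ✗
d: successors {a, e}; p and q and not p there: a:F, e:F. ✗
e: successors {a, e, f}; p and q and not p there: a:F, e:F, f:F. ✗
f: successors {a, b, d, f}; p and q and not p there: a:F, b:F, d:F, f:F. ✗
— 0 worlds.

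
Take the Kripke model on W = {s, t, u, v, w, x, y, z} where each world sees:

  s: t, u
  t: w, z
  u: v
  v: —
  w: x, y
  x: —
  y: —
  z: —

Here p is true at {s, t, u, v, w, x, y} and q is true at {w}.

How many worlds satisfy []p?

7

s: successors {t, u}; p there: t:T, u:T. ✓
t: successors {w, z}; p there: w:T, z:F. ✗
u: successors {v}; p there: v:T. ✓
v: no successors, so []p holds vacuously. ✓
w: successors {x, y}; p there: x:T, y:T. ✓
x: no successors, so []p holds vacuously. ✓
y: no successors, so []p holds vacuously. ✓
z: no successors, so []p holds vacuously. ✓
Satisfying worlds: {s, u, v, w, x, y, z}.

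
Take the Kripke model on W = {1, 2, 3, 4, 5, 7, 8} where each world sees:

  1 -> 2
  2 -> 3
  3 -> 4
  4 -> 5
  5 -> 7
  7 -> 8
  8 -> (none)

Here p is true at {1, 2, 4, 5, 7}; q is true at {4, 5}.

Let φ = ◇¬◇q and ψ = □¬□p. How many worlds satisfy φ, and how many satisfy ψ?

For ◇¬◇q:
1: successors {2}; ¬◇q there: 2:T. ✓
2: successors {3}; ¬◇q there: 3:F. ✗
3: successors {4}; ¬◇q there: 4:F. ✗
4: successors {5}; ¬◇q there: 5:T. ✓
5: successors {7}; ¬◇q there: 7:T. ✓
7: successors {8}; ¬◇q there: 8:T. ✓
8: no successors, so ◇¬◇q fails. ✗
— 4 worlds.
For □¬□p:
1: successors {2}; ¬□p there: 2:T. ✓
2: successors {3}; ¬□p there: 3:F. ✗
3: successors {4}; ¬□p there: 4:F. ✗
4: successors {5}; ¬□p there: 5:F. ✗
5: successors {7}; ¬□p there: 7:T. ✓
7: successors {8}; ¬□p there: 8:F. ✗
8: no successors, so □¬□p holds vacuously. ✓
— 3 worlds.

4 and 3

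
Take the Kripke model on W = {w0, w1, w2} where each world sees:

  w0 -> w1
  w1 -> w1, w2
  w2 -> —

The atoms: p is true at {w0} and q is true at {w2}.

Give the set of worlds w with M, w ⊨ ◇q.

{w1}

w0: successors {w1}; q there: w1:F. ✗
w1: successors {w1, w2}; q there: w1:F, w2:T. ✓
w2: no successors, so ◇q fails. ✗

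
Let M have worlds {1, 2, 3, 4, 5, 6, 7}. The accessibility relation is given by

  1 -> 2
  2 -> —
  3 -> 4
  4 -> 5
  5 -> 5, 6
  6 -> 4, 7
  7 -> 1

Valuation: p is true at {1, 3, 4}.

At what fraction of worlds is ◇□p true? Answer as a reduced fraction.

2/7

1: successors {2}; □p there: 2:T. ✓
2: no successors, so ◇□p fails. ✗
3: successors {4}; □p there: 4:F. ✗
4: successors {5}; □p there: 5:F. ✗
5: successors {5, 6}; □p there: 5:F, 6:F. ✗
6: successors {4, 7}; □p there: 4:F, 7:T. ✓
7: successors {1}; □p there: 1:F. ✗
That's 2 of 7 worlds, so 2/7.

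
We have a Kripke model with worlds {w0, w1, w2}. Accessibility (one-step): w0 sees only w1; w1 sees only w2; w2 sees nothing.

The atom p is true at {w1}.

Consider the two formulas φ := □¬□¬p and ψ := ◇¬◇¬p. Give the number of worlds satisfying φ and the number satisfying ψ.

1 and 1

For □¬□¬p:
w0: successors {w1}; ¬□¬p there: w1:F. ✗
w1: successors {w2}; ¬□¬p there: w2:F. ✗
w2: no successors, so □¬□¬p holds vacuously. ✓
— 1 world.
For ◇¬◇¬p:
w0: successors {w1}; ¬◇¬p there: w1:F. ✗
w1: successors {w2}; ¬◇¬p there: w2:T. ✓
w2: no successors, so ◇¬◇¬p fails. ✗
— 1 world.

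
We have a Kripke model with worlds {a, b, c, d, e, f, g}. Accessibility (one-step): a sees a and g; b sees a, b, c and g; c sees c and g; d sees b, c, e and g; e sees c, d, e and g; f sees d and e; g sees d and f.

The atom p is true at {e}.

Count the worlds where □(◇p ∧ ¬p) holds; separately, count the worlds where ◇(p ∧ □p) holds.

For □(◇p ∧ ¬p):
a: successors {a, g}; ◇p ∧ ¬p there: a:F, g:F. ✗
b: successors {a, b, c, g}; ◇p ∧ ¬p there: a:F, b:F, c:F, g:F. ✗
c: successors {c, g}; ◇p ∧ ¬p there: c:F, g:F. ✗
d: successors {b, c, e, g}; ◇p ∧ ¬p there: b:F, c:F, e:F, g:F. ✗
e: successors {c, d, e, g}; ◇p ∧ ¬p there: c:F, d:T, e:F, g:F. ✗
f: successors {d, e}; ◇p ∧ ¬p there: d:T, e:F. ✗
g: successors {d, f}; ◇p ∧ ¬p there: d:T, f:T. ✓
— 1 world.
For ◇(p ∧ □p):
a: successors {a, g}; p ∧ □p there: a:F, g:F. ✗
b: successors {a, b, c, g}; p ∧ □p there: a:F, b:F, c:F, g:F. ✗
c: successors {c, g}; p ∧ □p there: c:F, g:F. ✗
d: successors {b, c, e, g}; p ∧ □p there: b:F, c:F, e:F, g:F. ✗
e: successors {c, d, e, g}; p ∧ □p there: c:F, d:F, e:F, g:F. ✗
f: successors {d, e}; p ∧ □p there: d:F, e:F. ✗
g: successors {d, f}; p ∧ □p there: d:F, f:F. ✗
— 0 worlds.

1 and 0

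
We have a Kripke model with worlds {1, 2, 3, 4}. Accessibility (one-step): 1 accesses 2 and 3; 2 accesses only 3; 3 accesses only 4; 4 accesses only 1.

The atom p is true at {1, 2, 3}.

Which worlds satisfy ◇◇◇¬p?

1: successors {2, 3}; ◇◇¬p there: 2:T, 3:F. ✓
2: successors {3}; ◇◇¬p there: 3:F. ✗
3: successors {4}; ◇◇¬p there: 4:F. ✗
4: successors {1}; ◇◇¬p there: 1:T. ✓

{1, 4}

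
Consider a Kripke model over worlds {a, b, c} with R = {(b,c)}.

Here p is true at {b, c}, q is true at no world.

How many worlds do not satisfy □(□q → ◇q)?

1

a: no successors, so □(□q → ◇q) holds vacuously. ✓
b: successors {c}; □q → ◇q there: c:F. ✗
c: no successors, so □(□q → ◇q) holds vacuously. ✓
Satisfying worlds: {a, c}.
So □(□q → ◇q) fails at the other 1 world.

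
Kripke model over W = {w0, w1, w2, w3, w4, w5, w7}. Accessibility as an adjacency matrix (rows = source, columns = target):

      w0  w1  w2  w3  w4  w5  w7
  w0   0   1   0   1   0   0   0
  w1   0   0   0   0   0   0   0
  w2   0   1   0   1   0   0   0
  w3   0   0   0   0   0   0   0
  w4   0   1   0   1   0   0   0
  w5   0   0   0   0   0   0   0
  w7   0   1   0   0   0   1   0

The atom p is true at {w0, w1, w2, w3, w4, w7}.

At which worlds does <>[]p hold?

{w0, w2, w4, w7}

w0: successors {w1, w3}; []p there: w1:T, w3:T. ✓
w1: no successors, so <>[]p fails. ✗
w2: successors {w1, w3}; []p there: w1:T, w3:T. ✓
w3: no successors, so <>[]p fails. ✗
w4: successors {w1, w3}; []p there: w1:T, w3:T. ✓
w5: no successors, so <>[]p fails. ✗
w7: successors {w1, w5}; []p there: w1:T, w5:T. ✓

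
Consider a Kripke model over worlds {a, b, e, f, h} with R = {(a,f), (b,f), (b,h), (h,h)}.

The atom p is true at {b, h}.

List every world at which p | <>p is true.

{b, h}

a: p is F, <>p is F. ✗
b: p is T, <>p is T. ✓
e: p is F, <>p is F. ✗
f: p is F, <>p is F. ✗
h: p is T, <>p is T. ✓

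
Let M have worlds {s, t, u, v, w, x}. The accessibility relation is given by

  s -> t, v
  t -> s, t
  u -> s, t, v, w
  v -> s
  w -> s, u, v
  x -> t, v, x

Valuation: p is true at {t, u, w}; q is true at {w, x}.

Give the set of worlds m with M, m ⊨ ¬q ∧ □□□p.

s: ¬q is T, □□□p is F. ✗
t: ¬q is T, □□□p is F. ✗
u: ¬q is T, □□□p is F. ✗
v: ¬q is T, □□□p is F. ✗
w: ¬q is F, □□□p is F. ✗
x: ¬q is F, □□□p is F. ✗

∅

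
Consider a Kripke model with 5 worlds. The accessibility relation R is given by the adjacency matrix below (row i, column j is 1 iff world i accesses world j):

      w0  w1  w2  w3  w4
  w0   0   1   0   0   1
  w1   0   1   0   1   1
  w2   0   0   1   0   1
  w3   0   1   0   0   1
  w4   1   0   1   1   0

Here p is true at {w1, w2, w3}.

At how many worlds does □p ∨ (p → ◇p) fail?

w0: □p is F, p → ◇p is T. ✓
w1: □p is F, p → ◇p is T. ✓
w2: □p is F, p → ◇p is T. ✓
w3: □p is F, p → ◇p is T. ✓
w4: □p is F, p → ◇p is T. ✓
Satisfying worlds: {w0, w1, w2, w3, w4}.
So □p ∨ (p → ◇p) fails at the other 0 worlds.

0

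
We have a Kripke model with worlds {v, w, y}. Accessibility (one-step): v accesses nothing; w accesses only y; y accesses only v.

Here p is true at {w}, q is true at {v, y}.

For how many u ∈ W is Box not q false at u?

2

v: no successors, so Box not q holds vacuously. ✓
w: successors {y}; not q there: y:F. ✗
y: successors {v}; not q there: v:F. ✗
Satisfying worlds: {v}.
So Box not q fails at the other 2 worlds.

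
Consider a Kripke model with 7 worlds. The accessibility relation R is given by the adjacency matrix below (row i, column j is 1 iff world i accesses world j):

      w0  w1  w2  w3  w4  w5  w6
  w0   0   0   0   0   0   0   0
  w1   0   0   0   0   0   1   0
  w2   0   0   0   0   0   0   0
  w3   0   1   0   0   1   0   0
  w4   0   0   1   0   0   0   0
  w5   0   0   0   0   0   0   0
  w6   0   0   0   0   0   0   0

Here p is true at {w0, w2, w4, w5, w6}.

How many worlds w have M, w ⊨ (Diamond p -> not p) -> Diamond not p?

w0: Diamond p -> not p is T, Diamond not p is F. ✗
w1: Diamond p -> not p is T, Diamond not p is F. ✗
w2: Diamond p -> not p is T, Diamond not p is F. ✗
w3: Diamond p -> not p is T, Diamond not p is T. ✓
w4: Diamond p -> not p is F, Diamond not p is F. ✓
w5: Diamond p -> not p is T, Diamond not p is F. ✗
w6: Diamond p -> not p is T, Diamond not p is F. ✗
Satisfying worlds: {w3, w4}.

2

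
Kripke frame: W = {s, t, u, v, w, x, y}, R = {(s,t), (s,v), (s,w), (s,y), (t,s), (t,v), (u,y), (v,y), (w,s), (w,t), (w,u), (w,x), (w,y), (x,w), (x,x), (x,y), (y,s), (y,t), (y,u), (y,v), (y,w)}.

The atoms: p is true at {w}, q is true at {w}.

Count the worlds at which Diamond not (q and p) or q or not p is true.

7

s: Diamond not (q and p) is T, q or not p is T. ✓
t: Diamond not (q and p) is T, q or not p is T. ✓
u: Diamond not (q and p) is T, q or not p is T. ✓
v: Diamond not (q and p) is T, q or not p is T. ✓
w: Diamond not (q and p) is T, q or not p is T. ✓
x: Diamond not (q and p) is T, q or not p is T. ✓
y: Diamond not (q and p) is T, q or not p is T. ✓
Satisfying worlds: {s, t, u, v, w, x, y}.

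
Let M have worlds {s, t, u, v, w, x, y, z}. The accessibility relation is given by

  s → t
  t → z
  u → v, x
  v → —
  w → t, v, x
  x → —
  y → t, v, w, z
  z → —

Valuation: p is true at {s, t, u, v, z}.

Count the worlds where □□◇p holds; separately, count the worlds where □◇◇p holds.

5 and 3

For □□◇p:
s: successors {t}; □◇p there: t:F. ✗
t: successors {z}; □◇p there: z:T. ✓
u: successors {v, x}; □◇p there: v:T, x:T. ✓
v: no successors, so □□◇p holds vacuously. ✓
w: successors {t, v, x}; □◇p there: t:F, v:T, x:T. ✗
x: no successors, so □□◇p holds vacuously. ✓
y: successors {t, v, w, z}; □◇p there: t:F, v:T, w:F, z:T. ✗
z: no successors, so □□◇p holds vacuously. ✓
— 5 worlds.
For □◇◇p:
s: successors {t}; ◇◇p there: t:F. ✗
t: successors {z}; ◇◇p there: z:F. ✗
u: successors {v, x}; ◇◇p there: v:F, x:F. ✗
v: no successors, so □◇◇p holds vacuously. ✓
w: successors {t, v, x}; ◇◇p there: t:F, v:F, x:F. ✗
x: no successors, so □◇◇p holds vacuously. ✓
y: successors {t, v, w, z}; ◇◇p there: t:F, v:F, w:T, z:F. ✗
z: no successors, so □◇◇p holds vacuously. ✓
— 3 worlds.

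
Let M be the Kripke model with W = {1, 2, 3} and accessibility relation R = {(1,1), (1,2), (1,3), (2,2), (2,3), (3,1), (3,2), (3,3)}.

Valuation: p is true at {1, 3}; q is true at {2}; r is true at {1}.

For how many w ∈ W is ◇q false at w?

0

1: successors {1, 2, 3}; q there: 1:F, 2:T, 3:F. ✓
2: successors {2, 3}; q there: 2:T, 3:F. ✓
3: successors {1, 2, 3}; q there: 1:F, 2:T, 3:F. ✓
Satisfying worlds: {1, 2, 3}.
So ◇q fails at the other 0 worlds.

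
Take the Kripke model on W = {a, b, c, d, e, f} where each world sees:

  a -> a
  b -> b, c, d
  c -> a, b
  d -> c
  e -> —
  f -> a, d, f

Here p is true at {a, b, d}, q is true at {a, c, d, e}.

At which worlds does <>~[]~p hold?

a: successors {a}; ~[]~p there: a:T. ✓
b: successors {b, c, d}; ~[]~p there: b:T, c:T, d:F. ✓
c: successors {a, b}; ~[]~p there: a:T, b:T. ✓
d: successors {c}; ~[]~p there: c:T. ✓
e: no successors, so <>~[]~p fails. ✗
f: successors {a, d, f}; ~[]~p there: a:T, d:F, f:T. ✓

{a, b, c, d, f}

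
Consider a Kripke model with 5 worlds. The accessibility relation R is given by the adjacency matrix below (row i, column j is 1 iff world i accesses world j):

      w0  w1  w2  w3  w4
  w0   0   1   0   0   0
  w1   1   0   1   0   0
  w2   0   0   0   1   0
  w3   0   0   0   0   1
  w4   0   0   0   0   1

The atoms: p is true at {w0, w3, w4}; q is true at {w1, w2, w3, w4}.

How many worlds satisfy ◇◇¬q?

w0: successors {w1}; ◇¬q there: w1:T. ✓
w1: successors {w0, w2}; ◇¬q there: w0:F, w2:F. ✗
w2: successors {w3}; ◇¬q there: w3:F. ✗
w3: successors {w4}; ◇¬q there: w4:F. ✗
w4: successors {w4}; ◇¬q there: w4:F. ✗
Satisfying worlds: {w0}.

1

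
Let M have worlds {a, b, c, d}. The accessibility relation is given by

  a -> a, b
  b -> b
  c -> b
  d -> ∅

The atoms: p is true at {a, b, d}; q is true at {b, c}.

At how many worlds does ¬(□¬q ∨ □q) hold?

a: □¬q ∨ □q is F. ✓
b: □¬q ∨ □q is T. ✗
c: □¬q ∨ □q is T. ✗
d: □¬q ∨ □q is T. ✗
Satisfying worlds: {a}.

1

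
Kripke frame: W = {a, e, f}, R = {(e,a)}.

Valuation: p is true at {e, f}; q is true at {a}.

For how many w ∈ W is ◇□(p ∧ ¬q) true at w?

1

a: no successors, so ◇□(p ∧ ¬q) fails. ✗
e: successors {a}; □(p ∧ ¬q) there: a:T. ✓
f: no successors, so ◇□(p ∧ ¬q) fails. ✗
Satisfying worlds: {e}.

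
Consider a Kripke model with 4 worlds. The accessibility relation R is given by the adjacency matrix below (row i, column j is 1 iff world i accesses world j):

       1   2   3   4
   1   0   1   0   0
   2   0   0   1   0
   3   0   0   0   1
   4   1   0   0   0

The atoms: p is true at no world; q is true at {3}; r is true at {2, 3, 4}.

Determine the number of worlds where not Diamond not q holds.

1

1: Diamond not q is T. ✗
2: Diamond not q is F. ✓
3: Diamond not q is T. ✗
4: Diamond not q is T. ✗
Satisfying worlds: {2}.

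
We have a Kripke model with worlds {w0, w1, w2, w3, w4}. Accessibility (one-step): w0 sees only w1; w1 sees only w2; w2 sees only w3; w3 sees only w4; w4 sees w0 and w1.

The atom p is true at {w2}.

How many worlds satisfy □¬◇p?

w0: successors {w1}; ¬◇p there: w1:F. ✗
w1: successors {w2}; ¬◇p there: w2:T. ✓
w2: successors {w3}; ¬◇p there: w3:T. ✓
w3: successors {w4}; ¬◇p there: w4:T. ✓
w4: successors {w0, w1}; ¬◇p there: w0:T, w1:F. ✗
Satisfying worlds: {w1, w2, w3}.

3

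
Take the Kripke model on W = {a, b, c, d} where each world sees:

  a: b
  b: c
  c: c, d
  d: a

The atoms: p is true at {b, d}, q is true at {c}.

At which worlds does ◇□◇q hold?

{a, d}

a: successors {b}; □◇q there: b:T. ✓
b: successors {c}; □◇q there: c:F. ✗
c: successors {c, d}; □◇q there: c:F, d:F. ✗
d: successors {a}; □◇q there: a:T. ✓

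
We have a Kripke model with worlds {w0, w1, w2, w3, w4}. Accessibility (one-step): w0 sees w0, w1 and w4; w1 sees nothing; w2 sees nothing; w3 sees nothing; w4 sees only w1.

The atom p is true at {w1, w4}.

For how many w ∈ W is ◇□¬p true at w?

w0: successors {w0, w1, w4}; □¬p there: w0:F, w1:T, w4:F. ✓
w1: no successors, so ◇□¬p fails. ✗
w2: no successors, so ◇□¬p fails. ✗
w3: no successors, so ◇□¬p fails. ✗
w4: successors {w1}; □¬p there: w1:T. ✓
Satisfying worlds: {w0, w4}.

2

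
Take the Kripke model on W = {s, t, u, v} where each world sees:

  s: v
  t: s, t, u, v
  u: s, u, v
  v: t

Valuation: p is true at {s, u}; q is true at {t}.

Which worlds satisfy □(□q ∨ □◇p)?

s: successors {v}; □q ∨ □◇p there: v:T. ✓
t: successors {s, t, u, v}; □q ∨ □◇p there: s:F, t:F, u:F, v:T. ✗
u: successors {s, u, v}; □q ∨ □◇p there: s:F, u:F, v:T. ✗
v: successors {t}; □q ∨ □◇p there: t:F. ✗

{s}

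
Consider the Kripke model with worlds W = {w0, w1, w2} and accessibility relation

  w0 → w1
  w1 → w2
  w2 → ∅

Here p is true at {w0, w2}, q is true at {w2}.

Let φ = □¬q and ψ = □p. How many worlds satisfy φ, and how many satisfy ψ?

For □¬q:
w0: successors {w1}; ¬q there: w1:T. ✓
w1: successors {w2}; ¬q there: w2:F. ✗
w2: no successors, so □¬q holds vacuously. ✓
— 2 worlds.
For □p:
w0: successors {w1}; p there: w1:F. ✗
w1: successors {w2}; p there: w2:T. ✓
w2: no successors, so □p holds vacuously. ✓
— 2 worlds.

2 and 2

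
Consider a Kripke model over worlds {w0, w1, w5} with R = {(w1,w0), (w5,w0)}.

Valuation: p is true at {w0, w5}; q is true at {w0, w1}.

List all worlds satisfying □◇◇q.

{w0}

w0: no successors, so □◇◇q holds vacuously. ✓
w1: successors {w0}; ◇◇q there: w0:F. ✗
w5: successors {w0}; ◇◇q there: w0:F. ✗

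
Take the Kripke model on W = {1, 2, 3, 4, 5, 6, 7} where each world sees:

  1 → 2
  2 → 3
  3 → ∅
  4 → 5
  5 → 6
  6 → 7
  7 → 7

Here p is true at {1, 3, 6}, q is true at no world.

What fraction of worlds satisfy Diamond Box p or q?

1: Diamond Box p is T, q is F. ✓
2: Diamond Box p is T, q is F. ✓
3: Diamond Box p is F, q is F. ✗
4: Diamond Box p is T, q is F. ✓
5: Diamond Box p is F, q is F. ✗
6: Diamond Box p is F, q is F. ✗
7: Diamond Box p is F, q is F. ✗
That's 3 of 7 worlds, so 3/7.

3/7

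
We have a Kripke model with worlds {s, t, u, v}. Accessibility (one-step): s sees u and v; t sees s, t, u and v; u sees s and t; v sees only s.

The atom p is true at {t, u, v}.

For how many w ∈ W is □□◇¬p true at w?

1

s: successors {u, v}; □◇¬p there: u:F, v:F. ✗
t: successors {s, t, u, v}; □◇¬p there: s:T, t:F, u:F, v:F. ✗
u: successors {s, t}; □◇¬p there: s:T, t:F. ✗
v: successors {s}; □◇¬p there: s:T. ✓
Satisfying worlds: {v}.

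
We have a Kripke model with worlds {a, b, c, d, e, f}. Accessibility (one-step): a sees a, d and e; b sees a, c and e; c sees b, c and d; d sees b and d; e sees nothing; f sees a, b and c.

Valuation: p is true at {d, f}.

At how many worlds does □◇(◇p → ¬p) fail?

a: successors {a, d, e}; ◇(◇p → ¬p) there: a:T, d:T, e:F. ✗
b: successors {a, c, e}; ◇(◇p → ¬p) there: a:T, c:T, e:F. ✗
c: successors {b, c, d}; ◇(◇p → ¬p) there: b:T, c:T, d:T. ✓
d: successors {b, d}; ◇(◇p → ¬p) there: b:T, d:T. ✓
e: no successors, so □◇(◇p → ¬p) holds vacuously. ✓
f: successors {a, b, c}; ◇(◇p → ¬p) there: a:T, b:T, c:T. ✓
Satisfying worlds: {c, d, e, f}.
So □◇(◇p → ¬p) fails at the other 2 worlds.

2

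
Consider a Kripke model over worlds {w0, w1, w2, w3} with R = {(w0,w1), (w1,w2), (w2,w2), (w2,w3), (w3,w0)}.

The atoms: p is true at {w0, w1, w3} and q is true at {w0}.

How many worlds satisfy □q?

w0: successors {w1}; q there: w1:F. ✗
w1: successors {w2}; q there: w2:F. ✗
w2: successors {w2, w3}; q there: w2:F, w3:F. ✗
w3: successors {w0}; q there: w0:T. ✓
Satisfying worlds: {w3}.

1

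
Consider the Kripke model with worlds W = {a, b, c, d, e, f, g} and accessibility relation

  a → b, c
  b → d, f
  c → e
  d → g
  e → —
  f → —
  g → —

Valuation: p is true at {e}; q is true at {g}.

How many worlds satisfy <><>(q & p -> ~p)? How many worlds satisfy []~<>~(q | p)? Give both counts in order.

2 and 6

For <><>(q & p -> ~p):
a: successors {b, c}; <>(q & p -> ~p) there: b:T, c:T. ✓
b: successors {d, f}; <>(q & p -> ~p) there: d:T, f:F. ✓
c: successors {e}; <>(q & p -> ~p) there: e:F. ✗
d: successors {g}; <>(q & p -> ~p) there: g:F. ✗
e: no successors, so <><>(q & p -> ~p) fails. ✗
f: no successors, so <><>(q & p -> ~p) fails. ✗
g: no successors, so <><>(q & p -> ~p) fails. ✗
— 2 worlds.
For []~<>~(q | p):
a: successors {b, c}; ~<>~(q | p) there: b:F, c:T. ✗
b: successors {d, f}; ~<>~(q | p) there: d:T, f:T. ✓
c: successors {e}; ~<>~(q | p) there: e:T. ✓
d: successors {g}; ~<>~(q | p) there: g:T. ✓
e: no successors, so []~<>~(q | p) holds vacuously. ✓
f: no successors, so []~<>~(q | p) holds vacuously. ✓
g: no successors, so []~<>~(q | p) holds vacuously. ✓
— 6 worlds.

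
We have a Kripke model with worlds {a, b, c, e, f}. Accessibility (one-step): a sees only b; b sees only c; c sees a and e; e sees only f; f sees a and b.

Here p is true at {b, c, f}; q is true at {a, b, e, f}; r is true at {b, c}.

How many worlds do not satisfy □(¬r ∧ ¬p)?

a: successors {b}; ¬r ∧ ¬p there: b:F. ✗
b: successors {c}; ¬r ∧ ¬p there: c:F. ✗
c: successors {a, e}; ¬r ∧ ¬p there: a:T, e:T. ✓
e: successors {f}; ¬r ∧ ¬p there: f:F. ✗
f: successors {a, b}; ¬r ∧ ¬p there: a:T, b:F. ✗
Satisfying worlds: {c}.
So □(¬r ∧ ¬p) fails at the other 4 worlds.

4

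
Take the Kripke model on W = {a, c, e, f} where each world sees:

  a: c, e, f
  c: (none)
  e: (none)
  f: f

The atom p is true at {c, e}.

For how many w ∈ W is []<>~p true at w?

a: successors {c, e, f}; <>~p there: c:F, e:F, f:T. ✗
c: no successors, so []<>~p holds vacuously. ✓
e: no successors, so []<>~p holds vacuously. ✓
f: successors {f}; <>~p there: f:T. ✓
Satisfying worlds: {c, e, f}.

3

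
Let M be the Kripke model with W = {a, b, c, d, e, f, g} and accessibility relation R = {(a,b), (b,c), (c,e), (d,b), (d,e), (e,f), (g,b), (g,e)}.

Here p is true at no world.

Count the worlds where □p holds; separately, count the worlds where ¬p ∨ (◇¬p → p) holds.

1 and 7

For □p:
a: successors {b}; p there: b:F. ✗
b: successors {c}; p there: c:F. ✗
c: successors {e}; p there: e:F. ✗
d: successors {b, e}; p there: b:F, e:F. ✗
e: successors {f}; p there: f:F. ✗
f: no successors, so □p holds vacuously. ✓
g: successors {b, e}; p there: b:F, e:F. ✗
— 1 world.
For ¬p ∨ (◇¬p → p):
a: ¬p is T, ◇¬p → p is F. ✓
b: ¬p is T, ◇¬p → p is F. ✓
c: ¬p is T, ◇¬p → p is F. ✓
d: ¬p is T, ◇¬p → p is F. ✓
e: ¬p is T, ◇¬p → p is F. ✓
f: ¬p is T, ◇¬p → p is T. ✓
g: ¬p is T, ◇¬p → p is F. ✓
— 7 worlds.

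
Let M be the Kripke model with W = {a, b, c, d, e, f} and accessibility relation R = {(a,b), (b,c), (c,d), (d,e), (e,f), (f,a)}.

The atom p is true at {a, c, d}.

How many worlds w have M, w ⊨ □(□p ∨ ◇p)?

3

a: successors {b}; □p ∨ ◇p there: b:T. ✓
b: successors {c}; □p ∨ ◇p there: c:T. ✓
c: successors {d}; □p ∨ ◇p there: d:F. ✗
d: successors {e}; □p ∨ ◇p there: e:F. ✗
e: successors {f}; □p ∨ ◇p there: f:T. ✓
f: successors {a}; □p ∨ ◇p there: a:F. ✗
Satisfying worlds: {a, b, e}.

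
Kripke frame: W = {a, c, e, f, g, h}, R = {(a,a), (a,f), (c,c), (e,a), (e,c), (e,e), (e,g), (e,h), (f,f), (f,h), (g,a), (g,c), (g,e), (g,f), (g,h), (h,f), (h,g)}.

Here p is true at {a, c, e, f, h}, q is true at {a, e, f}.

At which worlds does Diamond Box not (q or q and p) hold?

{c, e, g}

a: successors {a, f}; Box not (q or q and p) there: a:F, f:F. ✗
c: successors {c}; Box not (q or q and p) there: c:T. ✓
e: successors {a, c, e, g, h}; Box not (q or q and p) there: a:F, c:T, e:F, g:F, h:F. ✓
f: successors {f, h}; Box not (q or q and p) there: f:F, h:F. ✗
g: successors {a, c, e, f, h}; Box not (q or q and p) there: a:F, c:T, e:F, f:F, h:F. ✓
h: successors {f, g}; Box not (q or q and p) there: f:F, g:F. ✗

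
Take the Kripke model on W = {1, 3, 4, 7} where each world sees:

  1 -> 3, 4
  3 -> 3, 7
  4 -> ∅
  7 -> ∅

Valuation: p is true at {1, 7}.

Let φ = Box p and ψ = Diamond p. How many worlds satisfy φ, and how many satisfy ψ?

For Box p:
1: successors {3, 4}; p there: 3:F, 4:F. ✗
3: successors {3, 7}; p there: 3:F, 7:T. ✗
4: no successors, so Box p holds vacuously. ✓
7: no successors, so Box p holds vacuously. ✓
— 2 worlds.
For Diamond p:
1: successors {3, 4}; p there: 3:F, 4:F. ✗
3: successors {3, 7}; p there: 3:F, 7:T. ✓
4: no successors, so Diamond p fails. ✗
7: no successors, so Diamond p fails. ✗
— 1 world.

2 and 1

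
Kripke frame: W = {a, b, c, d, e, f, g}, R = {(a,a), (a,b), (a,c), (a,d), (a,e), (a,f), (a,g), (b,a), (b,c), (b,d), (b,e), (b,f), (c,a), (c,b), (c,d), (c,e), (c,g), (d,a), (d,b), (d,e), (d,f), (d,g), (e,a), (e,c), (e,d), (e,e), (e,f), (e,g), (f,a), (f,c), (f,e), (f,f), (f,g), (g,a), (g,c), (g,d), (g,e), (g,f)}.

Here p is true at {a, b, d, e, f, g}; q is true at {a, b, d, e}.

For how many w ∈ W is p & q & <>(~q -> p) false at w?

3

a: p is T, q & <>(~q -> p) is T. ✓
b: p is T, q & <>(~q -> p) is T. ✓
c: p is F, q & <>(~q -> p) is F. ✗
d: p is T, q & <>(~q -> p) is T. ✓
e: p is T, q & <>(~q -> p) is T. ✓
f: p is T, q & <>(~q -> p) is F. ✗
g: p is T, q & <>(~q -> p) is F. ✗
Satisfying worlds: {a, b, d, e}.
So p & q & <>(~q -> p) fails at the other 3 worlds.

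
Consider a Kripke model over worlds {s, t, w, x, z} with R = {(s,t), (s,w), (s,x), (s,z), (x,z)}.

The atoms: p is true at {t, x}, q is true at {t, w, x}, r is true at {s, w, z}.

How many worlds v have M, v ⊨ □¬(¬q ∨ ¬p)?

3

s: successors {t, w, x, z}; ¬(¬q ∨ ¬p) there: t:T, w:F, x:T, z:F. ✗
t: no successors, so □¬(¬q ∨ ¬p) holds vacuously. ✓
w: no successors, so □¬(¬q ∨ ¬p) holds vacuously. ✓
x: successors {z}; ¬(¬q ∨ ¬p) there: z:F. ✗
z: no successors, so □¬(¬q ∨ ¬p) holds vacuously. ✓
Satisfying worlds: {t, w, z}.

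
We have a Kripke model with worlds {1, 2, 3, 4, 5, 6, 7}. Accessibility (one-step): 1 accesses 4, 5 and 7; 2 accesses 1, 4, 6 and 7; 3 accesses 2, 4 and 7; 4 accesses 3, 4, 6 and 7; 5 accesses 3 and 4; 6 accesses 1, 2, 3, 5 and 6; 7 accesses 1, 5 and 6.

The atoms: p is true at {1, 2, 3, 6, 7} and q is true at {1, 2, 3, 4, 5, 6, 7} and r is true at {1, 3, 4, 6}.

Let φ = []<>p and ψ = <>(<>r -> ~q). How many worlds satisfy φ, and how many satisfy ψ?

7 and 0

For []<>p:
1: successors {4, 5, 7}; <>p there: 4:T, 5:T, 7:T. ✓
2: successors {1, 4, 6, 7}; <>p there: 1:T, 4:T, 6:T, 7:T. ✓
3: successors {2, 4, 7}; <>p there: 2:T, 4:T, 7:T. ✓
4: successors {3, 4, 6, 7}; <>p there: 3:T, 4:T, 6:T, 7:T. ✓
5: successors {3, 4}; <>p there: 3:T, 4:T. ✓
6: successors {1, 2, 3, 5, 6}; <>p there: 1:T, 2:T, 3:T, 5:T, 6:T. ✓
7: successors {1, 5, 6}; <>p there: 1:T, 5:T, 6:T. ✓
— 7 worlds.
For <>(<>r -> ~q):
1: successors {4, 5, 7}; <>r -> ~q there: 4:F, 5:F, 7:F. ✗
2: successors {1, 4, 6, 7}; <>r -> ~q there: 1:F, 4:F, 6:F, 7:F. ✗
3: successors {2, 4, 7}; <>r -> ~q there: 2:F, 4:F, 7:F. ✗
4: successors {3, 4, 6, 7}; <>r -> ~q there: 3:F, 4:F, 6:F, 7:F. ✗
5: successors {3, 4}; <>r -> ~q there: 3:F, 4:F. ✗
6: successors {1, 2, 3, 5, 6}; <>r -> ~q there: 1:F, 2:F, 3:F, 5:F, 6:F. ✗
7: successors {1, 5, 6}; <>r -> ~q there: 1:F, 5:F, 6:F. ✗
— 0 worlds.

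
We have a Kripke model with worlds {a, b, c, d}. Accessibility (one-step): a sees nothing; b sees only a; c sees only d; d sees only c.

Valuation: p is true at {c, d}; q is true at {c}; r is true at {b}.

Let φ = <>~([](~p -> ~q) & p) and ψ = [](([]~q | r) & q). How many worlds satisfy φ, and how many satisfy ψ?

For <>~([](~p -> ~q) & p):
a: no successors, so <>~([](~p -> ~q) & p) fails. ✗
b: successors {a}; ~([](~p -> ~q) & p) there: a:T. ✓
c: successors {d}; ~([](~p -> ~q) & p) there: d:F. ✗
d: successors {c}; ~([](~p -> ~q) & p) there: c:F. ✗
— 1 world.
For [](([]~q | r) & q):
a: no successors, so [](([]~q | r) & q) holds vacuously. ✓
b: successors {a}; ([]~q | r) & q there: a:F. ✗
c: successors {d}; ([]~q | r) & q there: d:F. ✗
d: successors {c}; ([]~q | r) & q there: c:T. ✓
— 2 worlds.

1 and 2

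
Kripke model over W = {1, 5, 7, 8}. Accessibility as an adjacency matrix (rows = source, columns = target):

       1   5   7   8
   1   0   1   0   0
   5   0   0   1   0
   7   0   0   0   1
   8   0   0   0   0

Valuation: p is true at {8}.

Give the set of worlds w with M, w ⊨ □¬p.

{1, 5, 8}

1: successors {5}; ¬p there: 5:T. ✓
5: successors {7}; ¬p there: 7:T. ✓
7: successors {8}; ¬p there: 8:F. ✗
8: no successors, so □¬p holds vacuously. ✓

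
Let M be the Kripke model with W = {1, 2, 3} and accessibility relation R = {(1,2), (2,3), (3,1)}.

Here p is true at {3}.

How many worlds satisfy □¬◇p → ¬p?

1: □¬◇p is F, ¬p is T. ✓
2: □¬◇p is T, ¬p is T. ✓
3: □¬◇p is T, ¬p is F. ✗
Satisfying worlds: {1, 2}.

2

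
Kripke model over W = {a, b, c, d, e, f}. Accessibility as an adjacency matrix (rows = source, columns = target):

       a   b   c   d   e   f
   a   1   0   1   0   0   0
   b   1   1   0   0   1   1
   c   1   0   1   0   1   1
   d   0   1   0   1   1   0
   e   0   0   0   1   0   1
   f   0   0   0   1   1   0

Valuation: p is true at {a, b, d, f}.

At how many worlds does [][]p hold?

0

a: successors {a, c}; []p there: a:F, c:F. ✗
b: successors {a, b, e, f}; []p there: a:F, b:F, e:T, f:F. ✗
c: successors {a, c, e, f}; []p there: a:F, c:F, e:T, f:F. ✗
d: successors {b, d, e}; []p there: b:F, d:F, e:T. ✗
e: successors {d, f}; []p there: d:F, f:F. ✗
f: successors {d, e}; []p there: d:F, e:T. ✗
Satisfying worlds: ∅.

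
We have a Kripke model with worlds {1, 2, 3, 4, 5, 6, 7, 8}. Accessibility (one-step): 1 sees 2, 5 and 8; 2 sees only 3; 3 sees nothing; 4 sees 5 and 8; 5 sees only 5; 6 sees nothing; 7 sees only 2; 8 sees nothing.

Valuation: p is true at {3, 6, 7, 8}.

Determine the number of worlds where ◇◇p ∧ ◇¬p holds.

2

1: ◇◇p is T, ◇¬p is T. ✓
2: ◇◇p is F, ◇¬p is F. ✗
3: ◇◇p is F, ◇¬p is F. ✗
4: ◇◇p is F, ◇¬p is T. ✗
5: ◇◇p is F, ◇¬p is T. ✗
6: ◇◇p is F, ◇¬p is F. ✗
7: ◇◇p is T, ◇¬p is T. ✓
8: ◇◇p is F, ◇¬p is F. ✗
Satisfying worlds: {1, 7}.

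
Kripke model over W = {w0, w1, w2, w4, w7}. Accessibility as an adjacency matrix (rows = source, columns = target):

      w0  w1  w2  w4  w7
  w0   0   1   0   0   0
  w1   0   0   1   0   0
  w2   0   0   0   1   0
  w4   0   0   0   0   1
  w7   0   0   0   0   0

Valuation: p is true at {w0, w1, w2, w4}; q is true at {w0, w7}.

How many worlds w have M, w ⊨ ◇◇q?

1

w0: successors {w1}; ◇q there: w1:F. ✗
w1: successors {w2}; ◇q there: w2:F. ✗
w2: successors {w4}; ◇q there: w4:T. ✓
w4: successors {w7}; ◇q there: w7:F. ✗
w7: no successors, so ◇◇q fails. ✗
Satisfying worlds: {w2}.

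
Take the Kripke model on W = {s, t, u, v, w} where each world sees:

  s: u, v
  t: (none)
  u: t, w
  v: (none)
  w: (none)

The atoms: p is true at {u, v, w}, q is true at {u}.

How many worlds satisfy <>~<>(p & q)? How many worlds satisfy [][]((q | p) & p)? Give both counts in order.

2 and 4

For <>~<>(p & q):
s: successors {u, v}; ~<>(p & q) there: u:T, v:T. ✓
t: no successors, so <>~<>(p & q) fails. ✗
u: successors {t, w}; ~<>(p & q) there: t:T, w:T. ✓
v: no successors, so <>~<>(p & q) fails. ✗
w: no successors, so <>~<>(p & q) fails. ✗
— 2 worlds.
For [][]((q | p) & p):
s: successors {u, v}; []((q | p) & p) there: u:F, v:T. ✗
t: no successors, so [][]((q | p) & p) holds vacuously. ✓
u: successors {t, w}; []((q | p) & p) there: t:T, w:T. ✓
v: no successors, so [][]((q | p) & p) holds vacuously. ✓
w: no successors, so [][]((q | p) & p) holds vacuously. ✓
— 4 worlds.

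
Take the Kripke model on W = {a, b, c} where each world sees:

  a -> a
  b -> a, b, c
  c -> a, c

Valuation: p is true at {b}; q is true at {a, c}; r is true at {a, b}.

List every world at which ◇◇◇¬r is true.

{b, c}

a: successors {a}; ◇◇¬r there: a:F. ✗
b: successors {a, b, c}; ◇◇¬r there: a:F, b:T, c:T. ✓
c: successors {a, c}; ◇◇¬r there: a:F, c:T. ✓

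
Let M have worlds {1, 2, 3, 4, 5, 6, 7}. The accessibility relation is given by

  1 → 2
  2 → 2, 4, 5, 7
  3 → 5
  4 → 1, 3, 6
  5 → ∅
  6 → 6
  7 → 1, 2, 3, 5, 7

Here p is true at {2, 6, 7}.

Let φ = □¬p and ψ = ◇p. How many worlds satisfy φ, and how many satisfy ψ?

2 and 5

For □¬p:
1: successors {2}; ¬p there: 2:F. ✗
2: successors {2, 4, 5, 7}; ¬p there: 2:F, 4:T, 5:T, 7:F. ✗
3: successors {5}; ¬p there: 5:T. ✓
4: successors {1, 3, 6}; ¬p there: 1:T, 3:T, 6:F. ✗
5: no successors, so □¬p holds vacuously. ✓
6: successors {6}; ¬p there: 6:F. ✗
7: successors {1, 2, 3, 5, 7}; ¬p there: 1:T, 2:F, 3:T, 5:T, 7:F. ✗
— 2 worlds.
For ◇p:
1: successors {2}; p there: 2:T. ✓
2: successors {2, 4, 5, 7}; p there: 2:T, 4:F, 5:F, 7:T. ✓
3: successors {5}; p there: 5:F. ✗
4: successors {1, 3, 6}; p there: 1:F, 3:F, 6:T. ✓
5: no successors, so ◇p fails. ✗
6: successors {6}; p there: 6:T. ✓
7: successors {1, 2, 3, 5, 7}; p there: 1:F, 2:T, 3:F, 5:F, 7:T. ✓
— 5 worlds.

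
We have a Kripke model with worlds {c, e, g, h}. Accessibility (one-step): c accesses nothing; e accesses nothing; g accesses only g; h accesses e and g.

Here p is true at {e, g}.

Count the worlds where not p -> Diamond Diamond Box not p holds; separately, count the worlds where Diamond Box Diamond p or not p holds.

For not p -> Diamond Diamond Box not p:
c: not p is T, Diamond Diamond Box not p is F. ✗
e: not p is F, Diamond Diamond Box not p is F. ✓
g: not p is F, Diamond Diamond Box not p is F. ✓
h: not p is T, Diamond Diamond Box not p is F. ✗
— 2 worlds.
For Diamond Box Diamond p or not p:
c: Diamond Box Diamond p is F, not p is T. ✓
e: Diamond Box Diamond p is F, not p is F. ✗
g: Diamond Box Diamond p is T, not p is F. ✓
h: Diamond Box Diamond p is T, not p is T. ✓
— 3 worlds.

2 and 3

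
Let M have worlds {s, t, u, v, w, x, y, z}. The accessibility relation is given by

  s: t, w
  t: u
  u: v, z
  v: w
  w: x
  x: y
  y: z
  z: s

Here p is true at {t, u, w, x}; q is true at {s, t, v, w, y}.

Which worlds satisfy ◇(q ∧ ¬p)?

{u, x, z}

s: successors {t, w}; q ∧ ¬p there: t:F, w:F. ✗
t: successors {u}; q ∧ ¬p there: u:F. ✗
u: successors {v, z}; q ∧ ¬p there: v:T, z:F. ✓
v: successors {w}; q ∧ ¬p there: w:F. ✗
w: successors {x}; q ∧ ¬p there: x:F. ✗
x: successors {y}; q ∧ ¬p there: y:T. ✓
y: successors {z}; q ∧ ¬p there: z:F. ✗
z: successors {s}; q ∧ ¬p there: s:T. ✓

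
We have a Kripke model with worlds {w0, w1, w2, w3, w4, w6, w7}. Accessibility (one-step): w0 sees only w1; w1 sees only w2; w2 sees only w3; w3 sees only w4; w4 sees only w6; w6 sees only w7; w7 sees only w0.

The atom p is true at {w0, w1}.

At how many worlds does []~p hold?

5

w0: successors {w1}; ~p there: w1:F. ✗
w1: successors {w2}; ~p there: w2:T. ✓
w2: successors {w3}; ~p there: w3:T. ✓
w3: successors {w4}; ~p there: w4:T. ✓
w4: successors {w6}; ~p there: w6:T. ✓
w6: successors {w7}; ~p there: w7:T. ✓
w7: successors {w0}; ~p there: w0:F. ✗
Satisfying worlds: {w1, w2, w3, w4, w6}.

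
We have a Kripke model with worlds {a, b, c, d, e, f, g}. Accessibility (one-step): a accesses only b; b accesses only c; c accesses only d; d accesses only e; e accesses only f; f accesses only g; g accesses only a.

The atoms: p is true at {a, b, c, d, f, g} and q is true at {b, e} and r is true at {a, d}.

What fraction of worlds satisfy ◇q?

2/7

a: successors {b}; q there: b:T. ✓
b: successors {c}; q there: c:F. ✗
c: successors {d}; q there: d:F. ✗
d: successors {e}; q there: e:T. ✓
e: successors {f}; q there: f:F. ✗
f: successors {g}; q there: g:F. ✗
g: successors {a}; q there: a:F. ✗
That's 2 of 7 worlds, so 2/7.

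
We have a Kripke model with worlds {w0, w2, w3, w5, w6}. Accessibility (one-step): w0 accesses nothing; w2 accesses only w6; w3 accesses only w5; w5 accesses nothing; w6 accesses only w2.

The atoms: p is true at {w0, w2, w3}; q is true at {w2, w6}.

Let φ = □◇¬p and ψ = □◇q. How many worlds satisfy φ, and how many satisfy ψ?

3 and 4

For □◇¬p:
w0: no successors, so □◇¬p holds vacuously. ✓
w2: successors {w6}; ◇¬p there: w6:F. ✗
w3: successors {w5}; ◇¬p there: w5:F. ✗
w5: no successors, so □◇¬p holds vacuously. ✓
w6: successors {w2}; ◇¬p there: w2:T. ✓
— 3 worlds.
For □◇q:
w0: no successors, so □◇q holds vacuously. ✓
w2: successors {w6}; ◇q there: w6:T. ✓
w3: successors {w5}; ◇q there: w5:F. ✗
w5: no successors, so □◇q holds vacuously. ✓
w6: successors {w2}; ◇q there: w2:T. ✓
— 4 worlds.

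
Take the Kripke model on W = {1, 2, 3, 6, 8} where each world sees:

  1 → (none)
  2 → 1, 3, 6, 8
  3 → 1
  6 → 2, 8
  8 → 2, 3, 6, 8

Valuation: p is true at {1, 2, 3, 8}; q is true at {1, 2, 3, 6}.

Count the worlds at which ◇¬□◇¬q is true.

1: no successors, so ◇¬□◇¬q fails. ✗
2: successors {1, 3, 6, 8}; ¬□◇¬q there: 1:F, 3:T, 6:F, 8:T. ✓
3: successors {1}; ¬□◇¬q there: 1:F. ✗
6: successors {2, 8}; ¬□◇¬q there: 2:T, 8:T. ✓
8: successors {2, 3, 6, 8}; ¬□◇¬q there: 2:T, 3:T, 6:F, 8:T. ✓
Satisfying worlds: {2, 6, 8}.

3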